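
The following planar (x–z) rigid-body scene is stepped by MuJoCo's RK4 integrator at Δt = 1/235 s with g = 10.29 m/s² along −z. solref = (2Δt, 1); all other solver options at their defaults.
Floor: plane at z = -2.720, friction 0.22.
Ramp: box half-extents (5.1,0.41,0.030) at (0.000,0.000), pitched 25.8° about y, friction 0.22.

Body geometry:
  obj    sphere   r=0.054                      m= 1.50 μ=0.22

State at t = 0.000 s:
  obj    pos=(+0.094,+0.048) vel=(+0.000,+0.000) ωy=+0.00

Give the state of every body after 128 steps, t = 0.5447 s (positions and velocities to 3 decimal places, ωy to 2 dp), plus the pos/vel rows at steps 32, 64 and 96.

State at t = 0.5447 s:
  obj    pos=(+0.521,-0.159) vel=(+1.569,-0.758) ωy=+32.26

Key-timestep trajectory:
   step    t(s)  obj.x    obj.z    obj.vx   obj.vz 
     32  0.1362   +0.121  +0.035  +0.392  -0.190
     64  0.2723   +0.201  -0.004  +0.785  -0.379
     96  0.4085   +0.334  -0.068  +1.177  -0.569


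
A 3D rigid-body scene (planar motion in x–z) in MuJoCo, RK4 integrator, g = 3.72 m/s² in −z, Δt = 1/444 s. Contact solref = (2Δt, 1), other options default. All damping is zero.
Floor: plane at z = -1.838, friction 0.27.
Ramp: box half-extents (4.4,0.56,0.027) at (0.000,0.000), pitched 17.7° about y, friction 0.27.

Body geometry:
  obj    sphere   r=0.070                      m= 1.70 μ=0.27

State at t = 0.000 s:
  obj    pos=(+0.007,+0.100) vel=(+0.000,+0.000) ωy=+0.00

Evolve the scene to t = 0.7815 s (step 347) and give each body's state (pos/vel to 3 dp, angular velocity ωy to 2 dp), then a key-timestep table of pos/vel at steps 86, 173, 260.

State at t = 0.7815 s:
  obj    pos=(+0.242,+0.025) vel=(+0.601,-0.192) ωy=+9.02

Key-timestep trajectory:
   step    t(s)  obj.x    obj.z    obj.vx   obj.vz 
     86  0.1937   +0.021  +0.095  +0.149  -0.048
    173  0.3896   +0.065  +0.081  +0.300  -0.096
    260  0.5856   +0.139  +0.057  +0.451  -0.144


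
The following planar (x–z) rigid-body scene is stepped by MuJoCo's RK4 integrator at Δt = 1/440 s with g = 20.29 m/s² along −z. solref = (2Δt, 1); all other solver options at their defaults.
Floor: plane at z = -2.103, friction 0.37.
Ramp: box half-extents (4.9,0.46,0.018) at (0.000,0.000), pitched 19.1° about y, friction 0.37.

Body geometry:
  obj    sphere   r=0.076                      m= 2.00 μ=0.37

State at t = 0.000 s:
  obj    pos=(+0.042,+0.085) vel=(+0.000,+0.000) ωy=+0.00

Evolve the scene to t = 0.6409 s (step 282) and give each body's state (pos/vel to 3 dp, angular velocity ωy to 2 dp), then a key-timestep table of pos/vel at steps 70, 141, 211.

State at t = 0.6409 s:
  obj    pos=(+0.962,-0.234) vel=(+2.872,-0.995) ωy=+39.99

Key-timestep trajectory:
   step    t(s)  obj.x    obj.z    obj.vx   obj.vz 
     70  0.1591   +0.099  +0.065  +0.713  -0.247
    141  0.3205   +0.272  +0.005  +1.436  -0.497
    211  0.4795   +0.557  -0.094  +2.149  -0.744


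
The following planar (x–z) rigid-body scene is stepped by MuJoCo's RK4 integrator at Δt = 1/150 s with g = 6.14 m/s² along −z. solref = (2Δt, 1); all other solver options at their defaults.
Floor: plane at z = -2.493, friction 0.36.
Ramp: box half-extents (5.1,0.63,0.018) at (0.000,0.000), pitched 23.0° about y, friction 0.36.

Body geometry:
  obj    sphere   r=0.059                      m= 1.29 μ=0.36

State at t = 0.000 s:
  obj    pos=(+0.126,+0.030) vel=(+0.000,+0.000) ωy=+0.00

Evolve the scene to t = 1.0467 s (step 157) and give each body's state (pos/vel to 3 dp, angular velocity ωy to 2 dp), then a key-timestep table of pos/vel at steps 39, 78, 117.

State at t = 1.0467 s:
  obj    pos=(+0.990,-0.337) vel=(+1.651,-0.701) ωy=+30.39

Key-timestep trajectory:
   step    t(s)  obj.x    obj.z    obj.vx   obj.vz 
     39  0.2600   +0.179  +0.007  +0.410  -0.174
     78  0.5200   +0.339  -0.060  +0.820  -0.348
    117  0.7800   +0.606  -0.174  +1.230  -0.522


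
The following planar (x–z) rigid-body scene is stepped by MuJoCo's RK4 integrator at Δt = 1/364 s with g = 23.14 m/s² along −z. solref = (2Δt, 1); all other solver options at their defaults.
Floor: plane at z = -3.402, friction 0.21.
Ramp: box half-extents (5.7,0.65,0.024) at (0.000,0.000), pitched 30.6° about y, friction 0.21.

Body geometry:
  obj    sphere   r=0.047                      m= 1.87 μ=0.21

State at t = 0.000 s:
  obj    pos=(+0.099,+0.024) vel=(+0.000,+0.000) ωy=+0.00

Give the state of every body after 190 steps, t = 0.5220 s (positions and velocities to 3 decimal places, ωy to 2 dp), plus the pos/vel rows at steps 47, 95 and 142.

State at t = 0.5220 s:
  obj    pos=(+1.086,-0.560) vel=(+3.781,-2.236) ωy=+93.41

Key-timestep trajectory:
   step    t(s)  obj.x    obj.z    obj.vx   obj.vz 
     47  0.1291   +0.159  -0.012  +0.936  -0.553
     95  0.2610   +0.346  -0.122  +1.890  -1.118
    142  0.3901   +0.650  -0.302  +2.826  -1.671


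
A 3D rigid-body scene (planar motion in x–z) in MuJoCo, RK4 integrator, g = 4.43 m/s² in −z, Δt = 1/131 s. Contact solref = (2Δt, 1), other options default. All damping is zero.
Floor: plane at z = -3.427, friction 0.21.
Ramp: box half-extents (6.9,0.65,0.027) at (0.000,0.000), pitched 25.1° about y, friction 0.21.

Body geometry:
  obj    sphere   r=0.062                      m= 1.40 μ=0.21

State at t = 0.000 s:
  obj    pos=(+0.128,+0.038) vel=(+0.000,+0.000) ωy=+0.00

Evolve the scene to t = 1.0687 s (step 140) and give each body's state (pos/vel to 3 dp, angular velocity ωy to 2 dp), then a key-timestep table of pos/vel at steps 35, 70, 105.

State at t = 1.0687 s:
  obj    pos=(+0.822,-0.287) vel=(+1.299,-0.609) ωy=+23.13

Key-timestep trajectory:
   step    t(s)  obj.x    obj.z    obj.vx   obj.vz 
     35  0.2672   +0.172  +0.018  +0.325  -0.152
     70  0.5344   +0.302  -0.043  +0.650  -0.304
    105  0.8015   +0.519  -0.145  +0.974  -0.456


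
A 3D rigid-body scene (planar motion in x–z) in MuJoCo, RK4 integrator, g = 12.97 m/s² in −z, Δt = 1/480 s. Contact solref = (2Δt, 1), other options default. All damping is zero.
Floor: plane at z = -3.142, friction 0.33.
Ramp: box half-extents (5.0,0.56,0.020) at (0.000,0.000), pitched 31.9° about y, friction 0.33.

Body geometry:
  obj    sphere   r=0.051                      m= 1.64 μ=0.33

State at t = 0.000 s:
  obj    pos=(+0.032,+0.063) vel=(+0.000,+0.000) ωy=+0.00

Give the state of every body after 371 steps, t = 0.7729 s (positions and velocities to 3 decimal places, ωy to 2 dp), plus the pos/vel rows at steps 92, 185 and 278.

State at t = 0.7729 s:
  obj    pos=(+1.274,-0.709) vel=(+3.212,-2.000) ωy=+74.19

Key-timestep trajectory:
   step    t(s)  obj.x    obj.z    obj.vx   obj.vz 
     92  0.1917   +0.109  +0.016  +0.797  -0.496
    185  0.3854   +0.341  -0.129  +1.602  -0.997
    278  0.5792   +0.729  -0.370  +2.407  -1.498


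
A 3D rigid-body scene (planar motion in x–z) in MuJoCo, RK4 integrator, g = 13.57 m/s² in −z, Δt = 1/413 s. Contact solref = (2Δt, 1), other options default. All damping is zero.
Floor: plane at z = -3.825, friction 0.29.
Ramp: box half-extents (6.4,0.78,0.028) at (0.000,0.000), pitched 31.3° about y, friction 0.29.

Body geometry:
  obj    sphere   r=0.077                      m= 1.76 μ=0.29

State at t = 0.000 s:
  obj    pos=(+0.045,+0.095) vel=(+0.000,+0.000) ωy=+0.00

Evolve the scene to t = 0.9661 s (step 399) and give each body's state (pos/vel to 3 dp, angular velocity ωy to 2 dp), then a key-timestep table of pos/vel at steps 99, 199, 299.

State at t = 0.9661 s:
  obj    pos=(+2.053,-1.126) vel=(+4.157,-2.527) ωy=+63.17

Key-timestep trajectory:
   step    t(s)  obj.x    obj.z    obj.vx   obj.vz 
     99  0.2397   +0.169  +0.020  +1.032  -0.627
    199  0.4818   +0.545  -0.208  +2.073  -1.261
    299  0.7240   +1.173  -0.590  +3.115  -1.894


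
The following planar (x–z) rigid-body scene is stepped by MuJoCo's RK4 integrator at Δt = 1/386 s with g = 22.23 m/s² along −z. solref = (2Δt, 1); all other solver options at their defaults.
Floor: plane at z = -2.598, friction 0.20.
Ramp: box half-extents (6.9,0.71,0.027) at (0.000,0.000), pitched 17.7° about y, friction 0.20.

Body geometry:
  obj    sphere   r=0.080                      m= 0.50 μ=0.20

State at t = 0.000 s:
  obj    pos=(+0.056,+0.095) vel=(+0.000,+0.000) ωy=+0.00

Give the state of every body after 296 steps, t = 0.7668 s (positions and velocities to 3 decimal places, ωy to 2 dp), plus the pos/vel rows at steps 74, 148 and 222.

State at t = 0.7668 s:
  obj    pos=(+1.408,-0.337) vel=(+3.527,-1.126) ωy=+46.27

Key-timestep trajectory:
   step    t(s)  obj.x    obj.z    obj.vx   obj.vz 
     74  0.1917   +0.140  +0.067  +0.882  -0.281
    148  0.3834   +0.394  -0.013  +1.763  -0.563
    222  0.5751   +0.817  -0.148  +2.645  -0.844


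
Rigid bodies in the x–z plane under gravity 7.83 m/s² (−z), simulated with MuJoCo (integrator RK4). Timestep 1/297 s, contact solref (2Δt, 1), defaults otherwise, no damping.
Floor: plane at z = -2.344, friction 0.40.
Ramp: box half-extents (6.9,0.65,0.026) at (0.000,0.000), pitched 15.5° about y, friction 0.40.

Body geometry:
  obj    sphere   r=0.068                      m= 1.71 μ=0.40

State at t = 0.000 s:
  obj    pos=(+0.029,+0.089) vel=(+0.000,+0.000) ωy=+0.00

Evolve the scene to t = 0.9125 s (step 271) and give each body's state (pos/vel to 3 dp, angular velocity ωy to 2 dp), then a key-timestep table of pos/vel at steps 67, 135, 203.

State at t = 0.9125 s:
  obj    pos=(+0.629,-0.077) vel=(+1.314,-0.364) ωy=+20.05

Key-timestep trajectory:
   step    t(s)  obj.x    obj.z    obj.vx   obj.vz 
     67  0.2256   +0.066  +0.079  +0.325  -0.090
    135  0.4545   +0.178  +0.048  +0.655  -0.182
    203  0.6835   +0.366  -0.004  +0.984  -0.273


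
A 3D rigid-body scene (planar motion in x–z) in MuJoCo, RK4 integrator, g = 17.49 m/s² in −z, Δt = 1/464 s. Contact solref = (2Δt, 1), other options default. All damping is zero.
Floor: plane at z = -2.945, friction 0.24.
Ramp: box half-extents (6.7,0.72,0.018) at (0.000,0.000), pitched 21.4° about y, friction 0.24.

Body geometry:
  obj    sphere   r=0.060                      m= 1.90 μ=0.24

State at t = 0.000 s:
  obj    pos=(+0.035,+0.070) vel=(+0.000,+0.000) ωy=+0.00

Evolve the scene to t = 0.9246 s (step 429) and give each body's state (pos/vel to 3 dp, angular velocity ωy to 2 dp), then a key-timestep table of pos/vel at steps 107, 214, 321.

State at t = 0.9246 s:
  obj    pos=(+1.849,-0.641) vel=(+3.924,-1.538) ωy=+70.24

Key-timestep trajectory:
   step    t(s)  obj.x    obj.z    obj.vx   obj.vz 
    107  0.2306   +0.148  +0.026  +0.979  -0.384
    214  0.4612   +0.486  -0.107  +1.958  -0.767
    321  0.6918   +1.051  -0.328  +2.936  -1.151


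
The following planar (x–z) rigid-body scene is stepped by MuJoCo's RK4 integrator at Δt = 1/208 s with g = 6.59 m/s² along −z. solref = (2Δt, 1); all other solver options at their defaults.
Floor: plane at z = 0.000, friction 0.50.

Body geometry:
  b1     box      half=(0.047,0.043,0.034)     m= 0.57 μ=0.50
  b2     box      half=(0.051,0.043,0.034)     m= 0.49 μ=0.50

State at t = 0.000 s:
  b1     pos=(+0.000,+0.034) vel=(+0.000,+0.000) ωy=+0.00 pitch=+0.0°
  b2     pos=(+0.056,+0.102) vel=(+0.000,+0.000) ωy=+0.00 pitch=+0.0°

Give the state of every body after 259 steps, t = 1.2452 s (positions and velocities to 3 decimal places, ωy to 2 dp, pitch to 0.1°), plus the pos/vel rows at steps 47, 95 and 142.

State at t = 1.2452 s:
  b1     pos=(+0.000,+0.034) vel=(+0.000,+0.000) ωy=+0.00 pitch=+0.0°
  b2     pos=(+0.106,+0.051) vel=(+0.000,+0.000) ωy=+0.00 pitch=+90.0°

Key-timestep trajectory:
   step    t(s)  b1.x    b1.z    b1.vx   b1.vz   b2.x    b2.z    b2.vx   b2.vz 
     47  0.2260   +0.000  +0.034  +0.000  +0.000   +0.079  +0.083  +0.193  -0.350
     95  0.4567   +0.000  +0.034  +0.000  +0.000   +0.124  +0.059  +0.029  +0.008
    142  0.6827   +0.000  +0.034  +0.000  +0.000   +0.102  +0.053  -0.046  +0.039


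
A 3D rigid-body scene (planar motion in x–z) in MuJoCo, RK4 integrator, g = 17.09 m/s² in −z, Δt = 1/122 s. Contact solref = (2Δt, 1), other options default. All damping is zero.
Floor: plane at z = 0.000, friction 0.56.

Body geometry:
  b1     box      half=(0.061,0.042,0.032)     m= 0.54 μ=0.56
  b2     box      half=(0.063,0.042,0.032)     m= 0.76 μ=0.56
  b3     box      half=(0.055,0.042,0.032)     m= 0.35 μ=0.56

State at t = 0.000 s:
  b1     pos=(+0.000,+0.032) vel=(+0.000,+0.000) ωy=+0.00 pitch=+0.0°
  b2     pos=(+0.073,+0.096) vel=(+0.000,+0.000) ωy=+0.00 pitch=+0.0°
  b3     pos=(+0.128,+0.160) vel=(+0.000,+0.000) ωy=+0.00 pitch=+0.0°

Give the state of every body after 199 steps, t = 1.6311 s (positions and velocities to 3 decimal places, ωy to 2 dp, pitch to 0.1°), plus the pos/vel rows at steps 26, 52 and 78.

State at t = 1.6311 s:
  b1     pos=(+0.000,+0.032) vel=(+0.000,+0.000) ωy=+0.00 pitch=+0.0°
  b2     pos=(+0.136,+0.063) vel=(+0.000,+0.000) ωy=+0.00 pitch=+90.0°
  b3     pos=(+0.227,+0.055) vel=(+0.000,+0.000) ωy=+0.00 pitch=+90.0°

Key-timestep trajectory:
   step    t(s)  b1.x    b1.z    b1.vx   b1.vz   b2.x    b2.z    b2.vx   b2.vz   b3.x    b3.z    b3.vx   b3.vz 
     26  0.2131   +0.000  +0.032  +0.000  +0.000   +0.121  +0.068  +0.409  -0.078   +0.221  +0.057  +0.537  -0.127
     52  0.4262   +0.000  +0.032  +0.000  +0.000   +0.153  +0.069  -0.123  -0.026   +0.232  +0.057  -0.323  -0.133
     78  0.6393   +0.000  +0.032  +0.000  +0.000   +0.138  +0.063  +0.136  +0.027   +0.227  +0.055  +0.010  +0.007


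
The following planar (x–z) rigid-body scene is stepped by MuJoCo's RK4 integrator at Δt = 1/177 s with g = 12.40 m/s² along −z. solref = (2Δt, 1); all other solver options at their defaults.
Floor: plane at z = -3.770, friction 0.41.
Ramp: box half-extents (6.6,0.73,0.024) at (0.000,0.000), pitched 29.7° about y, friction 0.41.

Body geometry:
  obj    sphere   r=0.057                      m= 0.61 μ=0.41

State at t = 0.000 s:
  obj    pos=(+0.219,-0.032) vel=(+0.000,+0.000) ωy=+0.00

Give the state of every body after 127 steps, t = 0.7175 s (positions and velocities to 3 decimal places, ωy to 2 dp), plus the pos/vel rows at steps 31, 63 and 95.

State at t = 0.7175 s:
  obj    pos=(+1.200,-0.591) vel=(+2.735,-1.560) ωy=+55.23

Key-timestep trajectory:
   step    t(s)  obj.x    obj.z    obj.vx   obj.vz 
     31  0.1751   +0.278  -0.065  +0.668  -0.381
     63  0.3559   +0.461  -0.170  +1.357  -0.774
     95  0.5367   +0.768  -0.345  +2.046  -1.167


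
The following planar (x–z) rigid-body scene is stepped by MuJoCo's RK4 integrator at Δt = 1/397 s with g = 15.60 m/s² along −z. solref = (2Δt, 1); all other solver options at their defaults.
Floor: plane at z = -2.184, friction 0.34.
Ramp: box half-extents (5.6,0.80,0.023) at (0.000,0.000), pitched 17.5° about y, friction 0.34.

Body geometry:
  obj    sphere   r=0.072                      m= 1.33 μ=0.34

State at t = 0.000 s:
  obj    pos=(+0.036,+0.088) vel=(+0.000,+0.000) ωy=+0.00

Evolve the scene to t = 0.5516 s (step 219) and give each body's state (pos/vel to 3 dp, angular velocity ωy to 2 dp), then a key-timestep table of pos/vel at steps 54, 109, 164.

State at t = 0.5516 s:
  obj    pos=(+0.522,-0.065) vel=(+1.763,-0.556) ωy=+25.67

Key-timestep trajectory:
   step    t(s)  obj.x    obj.z    obj.vx   obj.vz 
     54  0.1360   +0.066  +0.079  +0.435  -0.137
    109  0.2746   +0.157  +0.050  +0.877  -0.277
    164  0.4131   +0.309  +0.002  +1.320  -0.416


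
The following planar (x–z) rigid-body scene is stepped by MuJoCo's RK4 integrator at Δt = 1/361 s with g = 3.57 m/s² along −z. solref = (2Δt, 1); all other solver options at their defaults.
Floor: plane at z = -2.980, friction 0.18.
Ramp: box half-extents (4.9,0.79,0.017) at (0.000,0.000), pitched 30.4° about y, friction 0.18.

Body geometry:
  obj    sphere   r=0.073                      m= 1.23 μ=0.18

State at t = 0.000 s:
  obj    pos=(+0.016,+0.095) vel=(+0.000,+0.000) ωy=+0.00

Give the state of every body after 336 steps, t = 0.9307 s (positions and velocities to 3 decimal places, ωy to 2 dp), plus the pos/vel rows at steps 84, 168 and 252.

State at t = 0.9307 s:
  obj    pos=(+0.498,-0.188) vel=(+1.036,-0.608) ωy=+16.45

Key-timestep trajectory:
   step    t(s)  obj.x    obj.z    obj.vx   obj.vz 
     84  0.2327   +0.046  +0.077  +0.259  -0.152
    168  0.4654   +0.137  +0.024  +0.518  -0.304
    252  0.6981   +0.287  -0.064  +0.777  -0.456


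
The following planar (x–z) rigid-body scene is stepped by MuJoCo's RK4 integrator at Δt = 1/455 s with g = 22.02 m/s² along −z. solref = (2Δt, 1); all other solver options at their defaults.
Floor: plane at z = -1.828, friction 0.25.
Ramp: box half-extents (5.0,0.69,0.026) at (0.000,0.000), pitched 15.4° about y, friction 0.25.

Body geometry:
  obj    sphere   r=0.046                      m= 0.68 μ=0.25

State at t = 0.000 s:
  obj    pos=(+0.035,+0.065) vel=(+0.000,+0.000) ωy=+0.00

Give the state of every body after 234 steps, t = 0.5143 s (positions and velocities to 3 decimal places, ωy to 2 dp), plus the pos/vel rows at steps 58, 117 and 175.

State at t = 0.5143 s:
  obj    pos=(+0.568,-0.082) vel=(+2.071,-0.570) ωy=+46.69

Key-timestep trajectory:
   step    t(s)  obj.x    obj.z    obj.vx   obj.vz 
     58  0.1275   +0.068  +0.056  +0.513  -0.141
    117  0.2571   +0.168  +0.028  +1.036  -0.285
    175  0.3846   +0.333  -0.017  +1.549  -0.427


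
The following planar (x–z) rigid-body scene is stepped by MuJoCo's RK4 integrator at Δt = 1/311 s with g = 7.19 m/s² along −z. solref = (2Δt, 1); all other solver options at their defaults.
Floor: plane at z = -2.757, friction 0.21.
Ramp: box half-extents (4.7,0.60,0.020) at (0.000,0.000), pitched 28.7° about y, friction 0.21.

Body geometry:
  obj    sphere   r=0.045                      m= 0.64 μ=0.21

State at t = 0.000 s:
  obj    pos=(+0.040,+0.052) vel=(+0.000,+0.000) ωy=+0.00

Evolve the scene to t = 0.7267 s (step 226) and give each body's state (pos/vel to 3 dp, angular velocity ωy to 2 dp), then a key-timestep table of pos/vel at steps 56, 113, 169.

State at t = 0.7267 s:
  obj    pos=(+0.611,-0.261) vel=(+1.572,-0.861) ωy=+39.82

Key-timestep trajectory:
   step    t(s)  obj.x    obj.z    obj.vx   obj.vz 
     56  0.1801   +0.075  +0.033  +0.390  -0.213
    113  0.3633   +0.183  -0.026  +0.786  -0.430
    169  0.5434   +0.360  -0.123  +1.176  -0.644


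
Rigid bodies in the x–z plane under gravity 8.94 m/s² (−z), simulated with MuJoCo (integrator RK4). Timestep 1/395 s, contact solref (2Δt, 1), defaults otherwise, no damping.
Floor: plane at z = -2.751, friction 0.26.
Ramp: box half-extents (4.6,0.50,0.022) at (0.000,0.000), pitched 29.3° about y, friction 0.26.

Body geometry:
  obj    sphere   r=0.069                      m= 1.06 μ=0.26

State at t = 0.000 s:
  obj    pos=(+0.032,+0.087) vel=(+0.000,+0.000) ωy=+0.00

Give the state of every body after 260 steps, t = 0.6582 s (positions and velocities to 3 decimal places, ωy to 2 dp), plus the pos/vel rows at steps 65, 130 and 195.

State at t = 0.6582 s:
  obj    pos=(+0.622,-0.245) vel=(+1.794,-1.007) ωy=+29.81

Key-timestep trajectory:
   step    t(s)  obj.x    obj.z    obj.vx   obj.vz 
     65  0.1646   +0.069  +0.066  +0.449  -0.252
    130  0.3291   +0.179  +0.004  +0.897  -0.503
    195  0.4937   +0.364  -0.100  +1.345  -0.755


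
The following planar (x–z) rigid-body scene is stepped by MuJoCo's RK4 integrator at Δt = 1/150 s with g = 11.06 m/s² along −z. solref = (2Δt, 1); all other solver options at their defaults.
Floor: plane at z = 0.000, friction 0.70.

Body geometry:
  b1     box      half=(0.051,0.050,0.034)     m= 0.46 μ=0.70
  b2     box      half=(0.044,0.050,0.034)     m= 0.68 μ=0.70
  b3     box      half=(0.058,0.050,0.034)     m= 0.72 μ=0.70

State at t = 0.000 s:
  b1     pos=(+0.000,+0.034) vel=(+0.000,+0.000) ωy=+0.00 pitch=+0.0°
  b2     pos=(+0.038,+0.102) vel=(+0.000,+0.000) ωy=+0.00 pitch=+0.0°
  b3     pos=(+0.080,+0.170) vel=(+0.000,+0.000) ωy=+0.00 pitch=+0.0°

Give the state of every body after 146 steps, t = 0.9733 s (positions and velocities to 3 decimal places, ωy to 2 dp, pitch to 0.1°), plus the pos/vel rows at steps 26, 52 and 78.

State at t = 0.9733 s:
  b1     pos=(+0.000,+0.034) vel=(+0.000,+0.000) ωy=+0.00 pitch=+0.0°
  b2     pos=(+0.091,+0.044) vel=(+0.000,+0.000) ωy=+0.00 pitch=+90.0°
  b3     pos=(+0.289,+0.034) vel=(+0.000,+0.000) ωy=+0.00 pitch=+180.0°

Key-timestep trajectory:
   step    t(s)  b1.x    b1.z    b1.vx   b1.vz   b2.x    b2.z    b2.vx   b2.vz   b3.x    b3.z    b3.vx   b3.vz 
     26  0.1733   +0.000  +0.034  -0.002  +0.000   +0.046  +0.104  +0.123  +0.017   +0.104  +0.159  +0.320  -0.180
     52  0.3467   +0.000  +0.034  +0.000  +0.000   +0.091  +0.066  +0.335  -0.849   +0.187  +0.059  +0.672  -0.142
     78  0.5200   +0.000  +0.034  +0.000  +0.000   +0.091  +0.044  -0.005  +0.003   +0.256  +0.061  +0.428  -0.183


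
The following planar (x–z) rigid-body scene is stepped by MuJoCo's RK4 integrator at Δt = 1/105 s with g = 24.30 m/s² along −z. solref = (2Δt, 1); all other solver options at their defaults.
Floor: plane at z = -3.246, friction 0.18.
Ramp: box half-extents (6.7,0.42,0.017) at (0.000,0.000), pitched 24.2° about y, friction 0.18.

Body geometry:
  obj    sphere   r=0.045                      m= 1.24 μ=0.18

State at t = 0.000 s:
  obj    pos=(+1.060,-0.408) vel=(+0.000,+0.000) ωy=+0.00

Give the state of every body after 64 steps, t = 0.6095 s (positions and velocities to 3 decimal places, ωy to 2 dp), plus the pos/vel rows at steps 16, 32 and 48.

State at t = 0.6095 s:
  obj    pos=(+2.266,-0.950) vel=(+3.956,-1.778) ωy=+96.28

Key-timestep trajectory:
   step    t(s)  obj.x    obj.z    obj.vx   obj.vz 
     16  0.1524   +1.135  -0.442  +0.989  -0.444
     32  0.3048   +1.361  -0.544  +1.978  -0.889
     48  0.4571   +1.738  -0.713  +2.967  -1.333


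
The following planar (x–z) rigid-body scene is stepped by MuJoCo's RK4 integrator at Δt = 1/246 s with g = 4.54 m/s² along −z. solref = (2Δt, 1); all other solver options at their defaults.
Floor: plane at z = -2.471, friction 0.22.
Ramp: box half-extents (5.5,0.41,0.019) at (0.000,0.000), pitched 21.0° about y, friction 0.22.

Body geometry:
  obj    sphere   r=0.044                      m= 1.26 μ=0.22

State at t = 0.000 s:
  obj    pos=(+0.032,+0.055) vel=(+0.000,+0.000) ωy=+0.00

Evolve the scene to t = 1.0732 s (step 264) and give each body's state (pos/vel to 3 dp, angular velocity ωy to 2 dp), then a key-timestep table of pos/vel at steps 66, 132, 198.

State at t = 1.0732 s:
  obj    pos=(+0.657,-0.185) vel=(+1.164,-0.447) ωy=+28.34

Key-timestep trajectory:
   step    t(s)  obj.x    obj.z    obj.vx   obj.vz 
     66  0.2683   +0.071  +0.040  +0.291  -0.112
    132  0.5366   +0.188  -0.005  +0.582  -0.223
    198  0.8049   +0.384  -0.080  +0.873  -0.335


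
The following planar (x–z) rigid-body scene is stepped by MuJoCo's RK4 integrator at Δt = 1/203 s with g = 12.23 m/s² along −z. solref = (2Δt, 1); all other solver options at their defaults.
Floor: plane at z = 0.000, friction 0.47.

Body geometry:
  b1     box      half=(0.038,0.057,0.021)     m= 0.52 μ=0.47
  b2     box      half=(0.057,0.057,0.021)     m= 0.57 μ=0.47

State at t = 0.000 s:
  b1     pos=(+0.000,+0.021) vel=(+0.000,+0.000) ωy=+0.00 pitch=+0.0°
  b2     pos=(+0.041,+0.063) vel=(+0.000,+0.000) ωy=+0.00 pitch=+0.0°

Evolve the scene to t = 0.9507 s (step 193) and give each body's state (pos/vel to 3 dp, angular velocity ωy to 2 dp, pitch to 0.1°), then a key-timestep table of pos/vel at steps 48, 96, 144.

State at t = 0.9507 s:
  b1     pos=(+0.000,+0.021) vel=(+0.000,+0.000) ωy=+0.00 pitch=+0.0°
  b2     pos=(+0.056,+0.054) vel=(+0.000,-0.001) ωy=-0.02 pitch=+42.5°

Key-timestep trajectory:
   step    t(s)  b1.x    b1.z    b1.vx   b1.vz   b2.x    b2.z    b2.vx   b2.vz 
     48  0.2365   +0.000  +0.021  +0.000  +0.000   +0.059  +0.056  +0.065  +0.063
     96  0.4729   +0.000  +0.021  +0.000  +0.000   +0.055  +0.054  +0.000  -0.001
    144  0.7094   +0.000  +0.021  +0.000  +0.000   +0.055  +0.054  +0.000  -0.001


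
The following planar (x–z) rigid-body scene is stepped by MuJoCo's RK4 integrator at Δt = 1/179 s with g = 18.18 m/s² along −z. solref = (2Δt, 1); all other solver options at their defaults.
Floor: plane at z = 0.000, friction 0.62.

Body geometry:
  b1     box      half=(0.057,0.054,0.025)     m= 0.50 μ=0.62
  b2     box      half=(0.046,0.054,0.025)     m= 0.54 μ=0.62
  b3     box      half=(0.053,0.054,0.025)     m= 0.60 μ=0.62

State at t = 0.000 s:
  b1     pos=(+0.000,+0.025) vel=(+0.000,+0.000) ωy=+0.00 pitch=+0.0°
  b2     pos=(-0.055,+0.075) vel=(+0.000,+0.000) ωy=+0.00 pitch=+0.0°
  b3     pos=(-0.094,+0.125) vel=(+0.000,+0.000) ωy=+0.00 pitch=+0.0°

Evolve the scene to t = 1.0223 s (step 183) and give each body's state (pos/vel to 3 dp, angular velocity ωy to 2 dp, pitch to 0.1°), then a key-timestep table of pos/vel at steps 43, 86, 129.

State at t = 1.0223 s:
  b1     pos=(+0.000,+0.025) vel=(+0.000,+0.000) ωy=+0.00 pitch=+0.0°
  b2     pos=(-0.162,+0.025) vel=(+0.000,+0.000) ωy=+0.00 pitch=+180.0°
  b3     pos=(-0.264,+0.025) vel=(+0.000,+0.000) ωy=+0.00 pitch=+180.0°

Key-timestep trajectory:
   step    t(s)  b1.x    b1.z    b1.vx   b1.vz   b2.x    b2.z    b2.vx   b2.vz   b3.x    b3.z    b3.vx   b3.vz 
     43  0.2402   +0.000  +0.025  +0.000  +0.000   -0.111  +0.052  -0.261  +0.038   -0.183  +0.052  -0.357  +0.067
     86  0.4804   +0.000  +0.025  +0.000  +0.000   -0.145  +0.048  -0.069  -0.018   -0.243  +0.045  -0.450  -0.372
    129  0.7207   +0.000  +0.025  +0.000  +0.000   -0.159  +0.038  +0.000  -0.006   -0.263  +0.025  -0.002  +0.000


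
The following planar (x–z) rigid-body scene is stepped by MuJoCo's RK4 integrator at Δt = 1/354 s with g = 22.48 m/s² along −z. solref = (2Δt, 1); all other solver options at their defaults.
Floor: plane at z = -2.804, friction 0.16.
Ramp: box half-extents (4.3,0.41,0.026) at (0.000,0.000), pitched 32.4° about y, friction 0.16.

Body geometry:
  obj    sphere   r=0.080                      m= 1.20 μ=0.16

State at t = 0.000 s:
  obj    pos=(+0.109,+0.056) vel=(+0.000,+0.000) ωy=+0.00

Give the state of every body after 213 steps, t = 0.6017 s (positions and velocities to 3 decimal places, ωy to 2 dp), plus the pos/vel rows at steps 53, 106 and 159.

State at t = 0.6017 s:
  obj    pos=(+1.487,-0.818) vel=(+4.582,-2.897) ωy=+57.08

Key-timestep trajectory:
   step    t(s)  obj.x    obj.z    obj.vx   obj.vz 
     53  0.1497   +0.195  +0.002  +1.139  -0.728
    106  0.2994   +0.451  -0.160  +2.278  -1.449
    159  0.4492   +0.877  -0.431  +3.426  -2.150


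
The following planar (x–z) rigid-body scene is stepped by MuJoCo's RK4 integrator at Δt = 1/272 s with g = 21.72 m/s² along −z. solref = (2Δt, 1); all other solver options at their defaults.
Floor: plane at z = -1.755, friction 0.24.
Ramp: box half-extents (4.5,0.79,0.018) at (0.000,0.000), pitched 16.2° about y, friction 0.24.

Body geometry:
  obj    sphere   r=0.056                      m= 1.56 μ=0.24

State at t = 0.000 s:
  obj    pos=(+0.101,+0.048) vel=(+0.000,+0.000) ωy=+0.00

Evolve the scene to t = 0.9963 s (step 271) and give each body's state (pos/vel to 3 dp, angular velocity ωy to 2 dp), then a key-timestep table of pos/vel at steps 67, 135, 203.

State at t = 0.9963 s:
  obj    pos=(+2.164,-0.552) vel=(+4.141,-1.203) ωy=+77.00

Key-timestep trajectory:
   step    t(s)  obj.x    obj.z    obj.vx   obj.vz 
     67  0.2463   +0.227  +0.011  +1.024  -0.297
    135  0.4963   +0.613  -0.101  +2.063  -0.599
    203  0.7463   +1.259  -0.289  +3.102  -0.901


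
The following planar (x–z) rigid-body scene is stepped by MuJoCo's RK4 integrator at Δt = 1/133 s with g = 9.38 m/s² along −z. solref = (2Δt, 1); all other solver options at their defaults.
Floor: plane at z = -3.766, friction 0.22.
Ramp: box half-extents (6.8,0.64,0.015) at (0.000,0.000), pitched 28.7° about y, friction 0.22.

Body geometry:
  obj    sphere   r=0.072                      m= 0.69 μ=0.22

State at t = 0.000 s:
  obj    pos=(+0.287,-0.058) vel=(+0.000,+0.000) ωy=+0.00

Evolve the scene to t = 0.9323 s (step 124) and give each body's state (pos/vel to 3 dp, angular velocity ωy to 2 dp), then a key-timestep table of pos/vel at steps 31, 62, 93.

State at t = 0.9323 s:
  obj    pos=(+1.514,-0.730) vel=(+2.632,-1.441) ωy=+41.65

Key-timestep trajectory:
   step    t(s)  obj.x    obj.z    obj.vx   obj.vz 
     31  0.2331   +0.364  -0.100  +0.658  -0.360
     62  0.4662   +0.594  -0.226  +1.316  -0.721
     93  0.6992   +0.977  -0.436  +1.974  -1.081


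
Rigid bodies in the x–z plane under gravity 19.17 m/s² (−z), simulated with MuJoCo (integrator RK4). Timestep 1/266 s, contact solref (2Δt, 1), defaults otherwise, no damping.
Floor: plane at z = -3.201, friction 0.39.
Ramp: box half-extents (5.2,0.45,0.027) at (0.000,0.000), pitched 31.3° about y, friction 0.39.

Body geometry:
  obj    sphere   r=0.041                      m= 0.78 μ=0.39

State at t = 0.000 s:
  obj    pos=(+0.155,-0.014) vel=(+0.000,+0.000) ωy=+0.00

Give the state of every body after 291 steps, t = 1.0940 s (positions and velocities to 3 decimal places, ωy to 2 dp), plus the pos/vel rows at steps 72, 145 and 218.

State at t = 1.0940 s:
  obj    pos=(+3.792,-2.226) vel=(+6.649,-4.043) ωy=+189.79

Key-timestep trajectory:
   step    t(s)  obj.x    obj.z    obj.vx   obj.vz 
     72  0.2707   +0.378  -0.150  +1.645  -1.000
    145  0.5451   +1.058  -0.564  +3.313  -2.015
    218  0.8195   +2.196  -1.256  +4.981  -3.029


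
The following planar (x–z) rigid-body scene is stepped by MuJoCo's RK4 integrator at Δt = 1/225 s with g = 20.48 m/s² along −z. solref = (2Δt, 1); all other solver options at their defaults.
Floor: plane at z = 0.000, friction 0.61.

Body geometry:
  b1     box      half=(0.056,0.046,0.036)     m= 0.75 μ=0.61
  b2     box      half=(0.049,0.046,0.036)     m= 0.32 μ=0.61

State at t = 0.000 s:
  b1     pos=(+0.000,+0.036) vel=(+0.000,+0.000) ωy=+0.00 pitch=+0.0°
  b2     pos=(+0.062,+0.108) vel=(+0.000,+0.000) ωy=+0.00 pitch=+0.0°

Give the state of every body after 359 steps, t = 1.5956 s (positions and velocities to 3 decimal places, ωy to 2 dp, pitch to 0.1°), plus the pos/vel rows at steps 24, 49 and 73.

State at t = 1.5956 s:
  b1     pos=(+0.000,+0.036) vel=(+0.000,+0.000) ωy=+0.00 pitch=+0.0°
  b2     pos=(+0.108,+0.049) vel=(+0.000,+0.000) ωy=+0.00 pitch=+90.0°

Key-timestep trajectory:
   step    t(s)  b1.x    b1.z    b1.vx   b1.vz   b2.x    b2.z    b2.vx   b2.vz 
     24  0.1067   +0.000  +0.036  +0.000  +0.000   +0.074  +0.104  +0.267  -0.141
     49  0.2178   +0.000  +0.036  +0.000  +0.000   +0.115  +0.051  +0.216  +0.255
     73  0.3244   +0.000  +0.036  +0.000  +0.000   +0.109  +0.049  -0.357  -0.261


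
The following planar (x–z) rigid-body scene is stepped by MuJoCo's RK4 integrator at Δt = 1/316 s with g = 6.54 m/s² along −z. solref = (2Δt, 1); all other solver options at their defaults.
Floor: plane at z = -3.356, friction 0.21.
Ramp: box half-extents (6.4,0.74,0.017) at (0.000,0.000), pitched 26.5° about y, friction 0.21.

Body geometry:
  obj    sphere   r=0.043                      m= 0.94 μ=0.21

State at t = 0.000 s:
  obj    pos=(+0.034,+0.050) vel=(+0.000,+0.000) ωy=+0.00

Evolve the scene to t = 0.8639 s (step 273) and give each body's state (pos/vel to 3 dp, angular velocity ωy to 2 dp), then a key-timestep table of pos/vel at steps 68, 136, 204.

State at t = 0.8639 s:
  obj    pos=(+0.730,-0.297) vel=(+1.612,-0.804) ωy=+41.87

Key-timestep trajectory:
   step    t(s)  obj.x    obj.z    obj.vx   obj.vz 
     68  0.2152   +0.077  +0.029  +0.402  -0.200
    136  0.4304   +0.207  -0.036  +0.803  -0.400
    204  0.6456   +0.423  -0.144  +1.204  -0.600


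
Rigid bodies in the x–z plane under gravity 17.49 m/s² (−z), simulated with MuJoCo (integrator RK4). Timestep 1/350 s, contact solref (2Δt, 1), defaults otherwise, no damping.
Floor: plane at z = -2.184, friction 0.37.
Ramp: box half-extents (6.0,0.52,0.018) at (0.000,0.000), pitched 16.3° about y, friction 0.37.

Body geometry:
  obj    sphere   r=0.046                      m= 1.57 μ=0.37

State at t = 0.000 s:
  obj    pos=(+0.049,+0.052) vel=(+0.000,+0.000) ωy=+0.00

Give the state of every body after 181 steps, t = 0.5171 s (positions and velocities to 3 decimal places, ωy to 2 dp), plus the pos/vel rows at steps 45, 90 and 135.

State at t = 0.5171 s:
  obj    pos=(+0.499,-0.079) vel=(+1.740,-0.509) ωy=+39.41

Key-timestep trajectory:
   step    t(s)  obj.x    obj.z    obj.vx   obj.vz 
     45  0.1286   +0.077  +0.044  +0.433  -0.127
     90  0.2571   +0.160  +0.020  +0.865  -0.253
    135  0.3857   +0.299  -0.021  +1.298  -0.380


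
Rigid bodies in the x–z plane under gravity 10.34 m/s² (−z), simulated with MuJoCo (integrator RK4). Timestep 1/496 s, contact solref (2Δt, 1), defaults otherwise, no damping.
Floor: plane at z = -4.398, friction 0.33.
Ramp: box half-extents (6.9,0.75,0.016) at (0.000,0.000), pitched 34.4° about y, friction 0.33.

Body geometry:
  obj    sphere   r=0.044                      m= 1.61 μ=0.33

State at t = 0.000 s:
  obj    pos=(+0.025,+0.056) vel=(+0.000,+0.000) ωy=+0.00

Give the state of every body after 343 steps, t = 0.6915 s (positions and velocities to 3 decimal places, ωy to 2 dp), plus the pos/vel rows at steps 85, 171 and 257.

State at t = 0.6915 s:
  obj    pos=(+0.848,-0.508) vel=(+2.381,-1.630) ωy=+65.57

Key-timestep trajectory:
   step    t(s)  obj.x    obj.z    obj.vx   obj.vz 
     85  0.1714   +0.075  +0.021  +0.590  -0.404
    171  0.3448   +0.230  -0.084  +1.187  -0.813
    257  0.5181   +0.487  -0.261  +1.784  -1.222


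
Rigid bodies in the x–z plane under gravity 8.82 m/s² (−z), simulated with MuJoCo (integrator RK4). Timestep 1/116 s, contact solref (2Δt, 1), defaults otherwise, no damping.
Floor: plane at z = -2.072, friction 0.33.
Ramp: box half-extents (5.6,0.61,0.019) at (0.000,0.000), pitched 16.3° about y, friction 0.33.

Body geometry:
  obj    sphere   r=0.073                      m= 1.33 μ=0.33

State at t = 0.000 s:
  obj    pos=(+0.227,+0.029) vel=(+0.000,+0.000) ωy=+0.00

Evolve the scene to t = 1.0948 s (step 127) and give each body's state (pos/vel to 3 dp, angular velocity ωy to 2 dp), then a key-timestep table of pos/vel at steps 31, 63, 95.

State at t = 1.0948 s:
  obj    pos=(+1.244,-0.268) vel=(+1.858,-0.543) ωy=+26.51

Key-timestep trajectory:
   step    t(s)  obj.x    obj.z    obj.vx   obj.vz 
     31  0.2672   +0.288  +0.012  +0.454  -0.133
     63  0.5431   +0.477  -0.044  +0.922  -0.270
     95  0.8190   +0.796  -0.137  +1.390  -0.406


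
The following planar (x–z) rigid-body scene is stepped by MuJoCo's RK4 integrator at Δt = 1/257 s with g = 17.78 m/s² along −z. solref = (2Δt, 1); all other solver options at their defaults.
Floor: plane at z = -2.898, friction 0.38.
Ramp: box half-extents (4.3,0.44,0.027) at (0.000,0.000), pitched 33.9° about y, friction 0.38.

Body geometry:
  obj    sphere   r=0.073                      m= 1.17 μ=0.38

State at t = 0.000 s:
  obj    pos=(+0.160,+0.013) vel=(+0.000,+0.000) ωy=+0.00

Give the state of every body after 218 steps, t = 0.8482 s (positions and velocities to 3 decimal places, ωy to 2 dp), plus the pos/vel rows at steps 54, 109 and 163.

State at t = 0.8482 s:
  obj    pos=(+2.275,-1.408) vel=(+4.987,-3.351) ωy=+82.30

Key-timestep trajectory:
   step    t(s)  obj.x    obj.z    obj.vx   obj.vz 
     54  0.2101   +0.290  -0.074  +1.236  -0.830
    109  0.4241   +0.689  -0.342  +2.494  -1.676
    163  0.6342   +1.343  -0.782  +3.729  -2.506


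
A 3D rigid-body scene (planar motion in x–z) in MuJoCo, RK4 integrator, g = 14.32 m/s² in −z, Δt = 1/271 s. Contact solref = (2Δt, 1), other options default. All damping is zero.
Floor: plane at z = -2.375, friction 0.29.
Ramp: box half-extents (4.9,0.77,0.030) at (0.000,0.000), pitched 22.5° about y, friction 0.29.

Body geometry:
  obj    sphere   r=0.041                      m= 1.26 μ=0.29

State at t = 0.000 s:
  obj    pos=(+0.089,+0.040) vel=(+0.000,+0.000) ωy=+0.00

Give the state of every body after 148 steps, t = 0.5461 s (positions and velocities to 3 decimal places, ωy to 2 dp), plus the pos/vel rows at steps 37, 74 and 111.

State at t = 0.5461 s:
  obj    pos=(+0.628,-0.183) vel=(+1.975,-0.818) ωy=+52.13

Key-timestep trajectory:
   step    t(s)  obj.x    obj.z    obj.vx   obj.vz 
     37  0.1365   +0.123  +0.026  +0.494  -0.205
     74  0.2731   +0.224  -0.016  +0.988  -0.409
    111  0.4096   +0.392  -0.086  +1.481  -0.614


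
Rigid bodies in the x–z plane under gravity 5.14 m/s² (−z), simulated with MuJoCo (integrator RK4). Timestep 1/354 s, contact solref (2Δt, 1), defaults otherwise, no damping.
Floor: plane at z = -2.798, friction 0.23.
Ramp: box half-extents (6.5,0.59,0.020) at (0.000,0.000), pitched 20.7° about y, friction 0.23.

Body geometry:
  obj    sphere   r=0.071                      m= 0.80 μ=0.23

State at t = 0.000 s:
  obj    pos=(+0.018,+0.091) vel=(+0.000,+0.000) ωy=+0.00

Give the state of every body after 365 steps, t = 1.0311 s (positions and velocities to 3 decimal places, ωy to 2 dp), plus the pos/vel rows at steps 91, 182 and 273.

State at t = 1.0311 s:
  obj    pos=(+0.663,-0.153) vel=(+1.252,-0.473) ωy=+18.84

Key-timestep trajectory:
   step    t(s)  obj.x    obj.z    obj.vx   obj.vz 
     91  0.2571   +0.058  +0.075  +0.312  -0.118
    182  0.5141   +0.178  +0.030  +0.624  -0.236
    273  0.7712   +0.379  -0.046  +0.936  -0.354


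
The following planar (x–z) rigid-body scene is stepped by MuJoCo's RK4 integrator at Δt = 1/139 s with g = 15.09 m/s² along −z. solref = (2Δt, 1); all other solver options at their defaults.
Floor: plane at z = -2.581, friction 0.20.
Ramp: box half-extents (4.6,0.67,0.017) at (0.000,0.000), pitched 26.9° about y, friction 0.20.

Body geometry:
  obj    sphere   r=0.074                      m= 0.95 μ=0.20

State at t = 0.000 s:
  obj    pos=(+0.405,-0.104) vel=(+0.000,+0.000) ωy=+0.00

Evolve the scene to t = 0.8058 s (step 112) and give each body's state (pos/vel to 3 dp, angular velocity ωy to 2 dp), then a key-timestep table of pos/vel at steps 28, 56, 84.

State at t = 0.8058 s:
  obj    pos=(+1.817,-0.820) vel=(+3.505,-1.778) ωy=+53.07

Key-timestep trajectory:
   step    t(s)  obj.x    obj.z    obj.vx   obj.vz 
     28  0.2014   +0.494  -0.148  +0.877  -0.445
     56  0.4029   +0.758  -0.283  +1.753  -0.889
     84  0.6043   +1.200  -0.507  +2.629  -1.334


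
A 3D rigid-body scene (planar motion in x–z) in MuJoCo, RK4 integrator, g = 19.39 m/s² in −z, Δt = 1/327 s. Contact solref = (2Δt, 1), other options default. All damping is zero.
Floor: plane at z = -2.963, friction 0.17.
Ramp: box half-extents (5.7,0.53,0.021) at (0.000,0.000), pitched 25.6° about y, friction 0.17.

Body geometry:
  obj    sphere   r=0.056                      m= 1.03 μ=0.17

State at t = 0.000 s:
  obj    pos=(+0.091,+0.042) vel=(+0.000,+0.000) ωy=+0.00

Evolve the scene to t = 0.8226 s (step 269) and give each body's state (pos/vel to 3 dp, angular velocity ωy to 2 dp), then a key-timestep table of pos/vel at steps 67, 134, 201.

State at t = 0.8226 s:
  obj    pos=(+1.917,-0.833) vel=(+4.440,-2.127) ωy=+87.89

Key-timestep trajectory:
   step    t(s)  obj.x    obj.z    obj.vx   obj.vz 
     67  0.2049   +0.204  -0.013  +1.106  -0.530
    134  0.4098   +0.544  -0.175  +2.212  -1.060
    201  0.6147   +1.111  -0.447  +3.318  -1.590


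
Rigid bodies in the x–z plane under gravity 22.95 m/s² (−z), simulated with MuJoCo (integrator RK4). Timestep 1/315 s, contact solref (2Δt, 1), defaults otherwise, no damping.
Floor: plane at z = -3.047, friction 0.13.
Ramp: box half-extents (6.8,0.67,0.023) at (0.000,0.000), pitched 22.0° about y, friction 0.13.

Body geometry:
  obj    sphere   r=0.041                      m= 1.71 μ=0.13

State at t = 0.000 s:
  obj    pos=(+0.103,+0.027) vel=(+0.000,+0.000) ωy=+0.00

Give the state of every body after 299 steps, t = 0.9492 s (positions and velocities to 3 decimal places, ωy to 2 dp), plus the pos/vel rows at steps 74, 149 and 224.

State at t = 0.9492 s:
  obj    pos=(+2.668,-1.009) vel=(+5.405,-2.184) ωy=+142.14

Key-timestep trajectory:
   step    t(s)  obj.x    obj.z    obj.vx   obj.vz 
     74  0.2349   +0.260  -0.036  +1.338  -0.541
    149  0.4730   +0.740  -0.230  +2.694  -1.088
    224  0.7111   +1.543  -0.554  +4.049  -1.636
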